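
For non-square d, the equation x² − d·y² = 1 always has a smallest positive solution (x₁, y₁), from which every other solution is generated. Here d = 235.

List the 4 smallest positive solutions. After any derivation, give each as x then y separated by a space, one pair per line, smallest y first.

√235 → a₀=15, period (3,30); ℓ=2 even so k=1
a_0=15:  p_0=15·1+0=15,  q_0=15·0+1=1
a_1=3:  p_1=3·15+1=46,  q_1=3·1+0=3
→ (46, 3).  Check: 46²=2116, 235·3²=2115, difference 1.
k=2:  x_2 = 46·46+235·3·3 = 4231,  y_2 = 46·3+3·46 = 276
k=3:  x_3 = 46·4231+235·3·276 = 389206,  y_3 = 46·276+3·4231 = 25389
k=4:  x_4 = 46·389206+235·3·25389 = 35802721,  y_4 = 46·25389+3·389206 = 2335512

46 3
4231 276
389206 25389
35802721 2335512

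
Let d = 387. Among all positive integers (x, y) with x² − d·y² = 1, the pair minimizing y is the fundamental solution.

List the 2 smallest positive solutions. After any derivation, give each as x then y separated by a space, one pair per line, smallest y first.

3482 177
24248647 1232628

[19; 1,2,19,2,1,38] for √387; ℓ=6 ⇒ convergent index 5
k=0  a_k=19  p_k/q_k = 19/1
…
k=4  a_k=2  p_k/q_k = 2341/119
k=5  a_k=1  p_k/q_k = 3482/177
fundamental: x₁=3482, y₁=177  (since 12124324 − 387·31329 = 1)
(x_2, y_2) = (3482·3482 + 387·177·177, 3482·177 + 177·3482) = (24248647, 1232628)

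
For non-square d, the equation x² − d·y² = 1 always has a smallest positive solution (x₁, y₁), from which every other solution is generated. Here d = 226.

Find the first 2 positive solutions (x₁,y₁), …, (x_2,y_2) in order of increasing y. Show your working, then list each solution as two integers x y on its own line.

451 30
406801 27060

d=226: √d = [15; 30] (ℓ=1, odd), read p_1/q_1
i=0: a=15 ⇒ p=15, q=1
i=1: a=30 ⇒ p=451, q=30
fundamental: x₁=451, y₁=30  (since 203401 − 226·900 = 1)
(x_2, y_2) = (451·451 + 226·30·30, 451·30 + 30·451) = (406801, 27060)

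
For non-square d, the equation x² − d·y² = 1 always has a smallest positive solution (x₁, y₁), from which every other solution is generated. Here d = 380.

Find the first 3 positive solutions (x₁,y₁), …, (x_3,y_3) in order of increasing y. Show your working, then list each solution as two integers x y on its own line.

39 2
3041 156
237159 12166

√380 = [19; 2,38, …], period ℓ=2 (even) → k=1
k=0  a_k=19  p_k/q_k = 19/1
k=1  a_k=2  p_k/q_k = 39/2
→ (39, 2).  Check: 39²=1521, 380·2²=1520, difference 1.
k=2:  x_2 = 39·39+380·2·2 = 3041,  y_2 = 39·2+2·39 = 156
k=3:  x_3 = 39·3041+380·2·156 = 237159,  y_3 = 39·156+2·3041 = 12166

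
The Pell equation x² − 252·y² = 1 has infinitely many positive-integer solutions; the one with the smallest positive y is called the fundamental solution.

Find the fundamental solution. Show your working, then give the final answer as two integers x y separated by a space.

127 8

√252 = [15; 1,6,1,30, …], period ℓ=4 (even) → k=3
a_0=15:  p_0=15·1+0=15,  q_0=15·0+1=1
a_1=1:  p_1=1·15+1=16,  q_1=1·1+0=1
a_2=6:  p_2=6·16+15=111,  q_2=6·1+1=7
a_3=1:  p_3=1·111+16=127,  q_3=1·7+1=8
→ (127, 8).  Check: 127²=16129, 252·8²=16128, difference 1.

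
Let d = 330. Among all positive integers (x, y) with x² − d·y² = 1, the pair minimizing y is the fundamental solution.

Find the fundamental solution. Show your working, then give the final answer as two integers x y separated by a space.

109 6

d=330: √d = [18; 6,36] (ℓ=2, even), read p_1/q_1
k=0  a_k=18  p_k/q_k = 18/1
k=1  a_k=6  p_k/q_k = 109/6
(x₁, y₁) = (109, 6);  109² − 330·6² = 1 ✓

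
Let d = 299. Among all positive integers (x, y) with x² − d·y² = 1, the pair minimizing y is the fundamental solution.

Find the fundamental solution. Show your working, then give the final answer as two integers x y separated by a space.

415 24

d=299: √d = [17; 3,2,3,34] (ℓ=4, even), read p_3/q_3
step 0: (17, 1)  from 17·(1,0) + (0,1)
step 1: (52, 3)  from 3·(17,1) + (1,0)
step 2: (121, 7)  from 2·(52,3) + (17,1)
step 3: (415, 24)  from 3·(121,7) + (52,3)
→ (415, 24).  Check: 415²=172225, 299·24²=172224, difference 1.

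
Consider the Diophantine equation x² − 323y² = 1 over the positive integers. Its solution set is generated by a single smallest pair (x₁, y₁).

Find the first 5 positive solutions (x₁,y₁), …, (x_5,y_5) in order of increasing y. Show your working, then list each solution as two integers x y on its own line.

√323 → a₀=17, period (1,34); ℓ=2 even so k=1
a_0=17:  p_0=17·1+0=17,  q_0=17·0+1=1
a_1=1:  p_1=1·17+1=18,  q_1=1·1+0=1
fundamental: x₁=18, y₁=1  (since 324 − 323·1 = 1)
k=2:  x_2 = 18·18+323·1·1 = 647,  y_2 = 18·1+1·18 = 36
k=3:  x_3 = 18·647+323·1·36 = 23274,  y_3 = 18·36+1·647 = 1295
k=4:  x_4 = 18·23274+323·1·1295 = 837217,  y_4 = 18·1295+1·23274 = 46584
k=5:  x_5 = 18·837217+323·1·46584 = 30116538,  y_5 = 18·46584+1·837217 = 1675729

18 1
647 36
23274 1295
837217 46584
30116538 1675729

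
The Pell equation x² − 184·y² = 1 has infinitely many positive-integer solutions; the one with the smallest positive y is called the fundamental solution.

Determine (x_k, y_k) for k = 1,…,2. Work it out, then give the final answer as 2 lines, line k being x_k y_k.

24335 1794
1184384449 87313980

√184 → a₀=13, period (1,1,3,2,1,2,1,2,3,1,1,26); ℓ=12 even so k=11
a_0=13:  p_0=13·1+0=13,  q_0=13·0+1=1
a_1=1:  p_1=1·13+1=14,  q_1=1·1+0=1
a_2=1:  p_2=1·14+13=27,  q_2=1·1+1=2
a_3=3:  p_3=3·27+14=95,  q_3=3·2+1=7
a_4=2:  p_4=2·95+27=217,  q_4=2·7+2=16
a_5=1:  p_5=1·217+95=312,  q_5=1·16+7=23
a_6=2:  p_6=2·312+217=841,  q_6=2·23+16=62
a_7=1:  p_7=1·841+312=1153,  q_7=1·62+23=85
a_8=2:  p_8=2·1153+841=3147,  q_8=2·85+62=232
…
a_10=1:  p_10=1·10594+3147=13741,  q_10=1·781+232=1013
a_11=1:  p_11=1·13741+10594=24335,  q_11=1·1013+781=1794
→ (24335, 1794).  Check: 24335²=592192225, 184·1794²=592192224, difference 1.
n=2: (24335,1794)∘(24335,1794) = (24335·24335+184·1794·1794, 24335·1794+1794·24335) = (1184384449,87313980)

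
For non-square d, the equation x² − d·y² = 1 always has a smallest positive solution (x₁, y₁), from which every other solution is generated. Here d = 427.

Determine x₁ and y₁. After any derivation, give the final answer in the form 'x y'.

62 3

√427 = [20; 1,1,1,40, …], period ℓ=4 (even) → k=3
a_0=20:  p_0=20·1+0=20,  q_0=20·0+1=1
a_1=1:  p_1=1·20+1=21,  q_1=1·1+0=1
a_2=1:  p_2=1·21+20=41,  q_2=1·1+1=2
a_3=1:  p_3=1·41+21=62,  q_3=1·2+1=3
fundamental: x₁=62, y₁=3  (since 3844 − 427·9 = 1)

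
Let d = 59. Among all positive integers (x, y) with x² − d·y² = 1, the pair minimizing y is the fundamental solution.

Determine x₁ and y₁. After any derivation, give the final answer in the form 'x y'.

530 69

d=59: √d = [7; 1,2,7,2,1,14] (ℓ=6, even), read p_5/q_5
i=0: a=7 ⇒ p=7, q=1
i=1: a=1 ⇒ p=8, q=1
i=2: a=2 ⇒ p=23, q=3
i=3: a=7 ⇒ p=169, q=22
i=4: a=2 ⇒ p=361, q=47
i=5: a=1 ⇒ p=530, q=69
fundamental: x₁=530, y₁=69  (since 280900 − 59·4761 = 1)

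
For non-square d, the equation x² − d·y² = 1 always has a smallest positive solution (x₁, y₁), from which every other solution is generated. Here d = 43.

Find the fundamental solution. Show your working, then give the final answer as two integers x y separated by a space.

√43 = [6; 1,1,3,1,5,1,3,1,1,12, …], period ℓ=10 (even) → k=9
i=0: a=6 ⇒ p=6, q=1
i=1: a=1 ⇒ p=7, q=1
i=2: a=1 ⇒ p=13, q=2
i=3: a=3 ⇒ p=46, q=7
i=4: a=1 ⇒ p=59, q=9
…
i=6: a=1 ⇒ p=400, q=61
…
i=8: a=1 ⇒ p=1941, q=296
i=9: a=1 ⇒ p=3482, q=531
(x₁, y₁) = (3482, 531);  3482² − 43·531² = 1 ✓

3482 531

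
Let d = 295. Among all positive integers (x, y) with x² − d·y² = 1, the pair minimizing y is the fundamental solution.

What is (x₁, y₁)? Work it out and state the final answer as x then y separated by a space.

√295 → a₀=17, period (5,1,2,3,2,6,2,3,2,1,5,34); ℓ=12 even so k=11
step 0: (17, 1)  from 17·(1,0) + (0,1)
…
step 2: (103, 6)  from 1·(86,5) + (17,1)
…
step 6: (14479, 843)  from 6·(2250,131) + (979,57)
…
step 8: (108103, 6294)  from 3·(31208,1817) + (14479,843)
step 9: (247414, 14405)  from 2·(108103,6294) + (31208,1817)
step 10: (355517, 20699)  from 1·(247414,14405) + (108103,6294)
step 11: (2024999, 117900)  from 5·(355517,20699) + (247414,14405)
(x₁, y₁) = (2024999, 117900);  2024999² − 295·117900² = 1 ✓

2024999 117900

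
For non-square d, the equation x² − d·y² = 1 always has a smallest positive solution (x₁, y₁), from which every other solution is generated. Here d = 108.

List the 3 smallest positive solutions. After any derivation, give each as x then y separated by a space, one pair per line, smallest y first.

[10; 2,1,1,4,1,1,2,20] for √108; ℓ=8 ⇒ convergent index 7
step 0: (10, 1)  from 10·(1,0) + (0,1)
…
step 4: (239, 23)  from 4·(52,5) + (31,3)
…
step 6: (530, 51)  from 1·(291,28) + (239,23)
step 7: (1351, 130)  from 2·(530,51) + (291,28)
→ (1351, 130).  Check: 1351²=1825201, 108·130²=1825200, difference 1.
(1351+130√108)^2 = 3650401 + 351260√108
(1351+130√108)^3 = 9863382151 + 949104390√108

1351 130
3650401 351260
9863382151 949104390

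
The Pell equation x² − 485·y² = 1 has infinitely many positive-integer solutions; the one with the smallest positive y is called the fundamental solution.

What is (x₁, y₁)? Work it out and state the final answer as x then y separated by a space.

969 44

d=485: √d = [22; 44] (ℓ=1, odd), read p_1/q_1
a_0=22:  p_0=22·1+0=22,  q_0=22·0+1=1
a_1=44:  p_1=44·22+1=969,  q_1=44·1+0=44
→ (969, 44).  Check: 969²=938961, 485·44²=938960, difference 1.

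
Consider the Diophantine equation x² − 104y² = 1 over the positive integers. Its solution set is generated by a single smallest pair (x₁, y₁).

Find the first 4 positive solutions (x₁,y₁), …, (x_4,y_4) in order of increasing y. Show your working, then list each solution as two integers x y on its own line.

51 5
5201 510
530451 52015
54100801 5305020

√104 → a₀=10, period (5,20); ℓ=2 even so k=1
i=0: a=10 ⇒ p=10, q=1
i=1: a=5 ⇒ p=51, q=5
(x₁, y₁) = (51, 5);  51² − 104·5² = 1 ✓
(x_2, y_2) = (51·51 + 104·5·5, 51·5 + 5·51) = (5201, 510)
(x_3, y_3) = (51·5201 + 104·5·510, 51·510 + 5·5201) = (530451, 52015)
(x_4, y_4) = (51·530451 + 104·5·52015, 51·52015 + 5·530451) = (54100801, 5305020)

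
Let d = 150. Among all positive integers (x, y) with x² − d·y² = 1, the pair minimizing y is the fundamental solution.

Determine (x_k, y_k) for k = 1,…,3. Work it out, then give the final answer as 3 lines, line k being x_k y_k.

√150 = [12; 4,24, …], period ℓ=2 (even) → k=1
i=0: a=12 ⇒ p=12, q=1
i=1: a=4 ⇒ p=49, q=4
→ (49, 4).  Check: 49²=2401, 150·4²=2400, difference 1.
(49+4√150)^2 = 4801 + 392√150
(49+4√150)^3 = 470449 + 38412√150

49 4
4801 392
470449 38412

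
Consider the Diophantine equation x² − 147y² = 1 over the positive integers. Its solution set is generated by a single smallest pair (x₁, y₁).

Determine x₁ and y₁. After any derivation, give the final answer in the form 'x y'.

97 8

d=147: √d = [12; 8,24] (ℓ=2, even), read p_1/q_1
a_0=12:  p_0=12·1+0=12,  q_0=12·0+1=1
a_1=8:  p_1=8·12+1=97,  q_1=8·1+0=8
fundamental: x₁=97, y₁=8  (since 9409 − 147·64 = 1)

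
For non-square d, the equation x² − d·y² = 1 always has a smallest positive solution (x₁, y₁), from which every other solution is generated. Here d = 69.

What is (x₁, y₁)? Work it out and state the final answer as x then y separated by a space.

d=69: √d = [8; 3,3,1,4,1,3,3,16] (ℓ=8, even), read p_7/q_7
i=0: a=8 ⇒ p=8, q=1
i=1: a=3 ⇒ p=25, q=3
i=2: a=3 ⇒ p=83, q=10
…
i=6: a=3 ⇒ p=2384, q=287
i=7: a=3 ⇒ p=7775, q=936
fundamental: x₁=7775, y₁=936  (since 60450625 − 69·876096 = 1)

7775 936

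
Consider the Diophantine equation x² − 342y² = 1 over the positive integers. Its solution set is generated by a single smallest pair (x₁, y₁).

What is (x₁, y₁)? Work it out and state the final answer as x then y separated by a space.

37 2

√342 → a₀=18, period (2,36); ℓ=2 even so k=1
k=0  a_k=18  p_k/q_k = 18/1
k=1  a_k=2  p_k/q_k = 37/2
→ (37, 2).  Check: 37²=1369, 342·2²=1368, difference 1.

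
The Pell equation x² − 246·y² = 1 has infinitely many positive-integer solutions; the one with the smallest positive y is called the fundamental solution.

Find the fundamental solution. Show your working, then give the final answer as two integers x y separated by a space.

d=246: √d = [15; 1,2,5,1,14,1,5,2,1,30] (ℓ=10, even), read p_9/q_9
step 0: (15, 1)  from 15·(1,0) + (0,1)
step 1: (16, 1)  from 1·(15,1) + (1,0)
…
step 3: (251, 16)  from 5·(47,3) + (16,1)
step 4: (298, 19)  from 1·(251,16) + (47,3)
…
step 6: (4721, 301)  from 1·(4423,282) + (298,19)
…
step 8: (60777, 3875)  from 2·(28028,1787) + (4721,301)
step 9: (88805, 5662)  from 1·(60777,3875) + (28028,1787)
→ (88805, 5662).  Check: 88805²=7886328025, 246·5662²=7886328024, difference 1.

88805 5662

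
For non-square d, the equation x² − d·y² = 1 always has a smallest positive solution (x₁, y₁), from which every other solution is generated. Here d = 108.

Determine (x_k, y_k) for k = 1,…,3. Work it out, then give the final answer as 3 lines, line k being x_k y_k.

[10; 2,1,1,4,1,1,2,20] for √108; ℓ=8 ⇒ convergent index 7
a_0=10:  p_0=10·1+0=10,  q_0=10·0+1=1
…
a_3=1:  p_3=1·31+21=52,  q_3=1·3+2=5
a_4=4:  p_4=4·52+31=239,  q_4=4·5+3=23
a_5=1:  p_5=1·239+52=291,  q_5=1·23+5=28
a_6=1:  p_6=1·291+239=530,  q_6=1·28+23=51
a_7=2:  p_7=2·530+291=1351,  q_7=2·51+28=130
→ (1351, 130).  Check: 1351²=1825201, 108·130²=1825200, difference 1.
(x_2, y_2) = (1351·1351 + 108·130·130, 1351·130 + 130·1351) = (3650401, 351260)
(x_3, y_3) = (1351·3650401 + 108·130·351260, 1351·351260 + 130·3650401) = (9863382151, 949104390)

1351 130
3650401 351260
9863382151 949104390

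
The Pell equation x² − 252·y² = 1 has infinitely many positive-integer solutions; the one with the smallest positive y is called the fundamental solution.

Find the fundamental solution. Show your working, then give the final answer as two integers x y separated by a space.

√252 = [15; 1,6,1,30, …], period ℓ=4 (even) → k=3
k=0  a_k=15  p_k/q_k = 15/1
k=1  a_k=1  p_k/q_k = 16/1
k=2  a_k=6  p_k/q_k = 111/7
k=3  a_k=1  p_k/q_k = 127/8
→ (127, 8).  Check: 127²=16129, 252·8²=16128, difference 1.

127 8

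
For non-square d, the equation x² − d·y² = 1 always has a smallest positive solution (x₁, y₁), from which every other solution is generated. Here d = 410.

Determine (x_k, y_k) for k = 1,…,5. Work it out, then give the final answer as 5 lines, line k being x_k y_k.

81 4
13121 648
2125521 104972
344321281 17004816
55777922001 2754675220

[20; 4,40] for √410; ℓ=2 ⇒ convergent index 1
k=0  a_k=20  p_k/q_k = 20/1
k=1  a_k=4  p_k/q_k = 81/4
→ (81, 4).  Check: 81²=6561, 410·4²=6560, difference 1.
(x_2, y_2) = (81·81 + 410·4·4, 81·4 + 4·81) = (13121, 648)
(x_3, y_3) = (81·13121 + 410·4·648, 81·648 + 4·13121) = (2125521, 104972)
(x_4, y_4) = (81·2125521 + 410·4·104972, 81·104972 + 4·2125521) = (344321281, 17004816)
(x_5, y_5) = (81·344321281 + 410·4·17004816, 81·17004816 + 4·344321281) = (55777922001, 2754675220)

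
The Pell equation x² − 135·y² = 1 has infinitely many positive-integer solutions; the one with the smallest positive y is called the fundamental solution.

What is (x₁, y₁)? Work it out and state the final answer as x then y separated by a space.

244 21

d=135: √d = [11; 1,1,1,1,1,1,1,22] (ℓ=8, even), read p_7/q_7
step 0: (11, 1)  from 11·(1,0) + (0,1)
step 1: (12, 1)  from 1·(11,1) + (1,0)
step 2: (23, 2)  from 1·(12,1) + (11,1)
…
step 6: (151, 13)  from 1·(93,8) + (58,5)
step 7: (244, 21)  from 1·(151,13) + (93,8)
(x₁, y₁) = (244, 21);  244² − 135·21² = 1 ✓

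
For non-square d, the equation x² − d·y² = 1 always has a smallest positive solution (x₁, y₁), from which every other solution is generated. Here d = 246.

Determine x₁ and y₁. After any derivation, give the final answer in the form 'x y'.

88805 5662

[15; 1,2,5,1,14,1,5,2,1,30] for √246; ℓ=10 ⇒ convergent index 9
step 0: (15, 1)  from 15·(1,0) + (0,1)
…
step 2: (47, 3)  from 2·(16,1) + (15,1)
…
step 5: (4423, 282)  from 14·(298,19) + (251,16)
step 6: (4721, 301)  from 1·(4423,282) + (298,19)
…
step 8: (60777, 3875)  from 2·(28028,1787) + (4721,301)
step 9: (88805, 5662)  from 1·(60777,3875) + (28028,1787)
→ (88805, 5662).  Check: 88805²=7886328025, 246·5662²=7886328024, difference 1.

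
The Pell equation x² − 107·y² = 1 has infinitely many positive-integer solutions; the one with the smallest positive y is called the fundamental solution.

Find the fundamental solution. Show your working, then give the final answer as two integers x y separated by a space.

962 93

√107 → a₀=10, period (2,1,9,1,2,20); ℓ=6 even so k=5
a_0=10:  p_0=10·1+0=10,  q_0=10·0+1=1
a_1=2:  p_1=2·10+1=21,  q_1=2·1+0=2
a_2=1:  p_2=1·21+10=31,  q_2=1·2+1=3
a_3=9:  p_3=9·31+21=300,  q_3=9·3+2=29
a_4=1:  p_4=1·300+31=331,  q_4=1·29+3=32
a_5=2:  p_5=2·331+300=962,  q_5=2·32+29=93
→ (962, 93).  Check: 962²=925444, 107·93²=925443, difference 1.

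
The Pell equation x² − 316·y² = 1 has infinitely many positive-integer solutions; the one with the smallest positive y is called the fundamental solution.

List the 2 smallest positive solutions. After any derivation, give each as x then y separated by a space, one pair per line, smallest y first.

d=316: √d = [17; 1,3,2,8,2,3,1,34] (ℓ=8, even), read p_7/q_7
step 0: (17, 1)  from 17·(1,0) + (0,1)
…
step 2: (71, 4)  from 3·(18,1) + (17,1)
…
step 5: (2862, 161)  from 2·(1351,76) + (160,9)
step 6: (9937, 559)  from 3·(2862,161) + (1351,76)
step 7: (12799, 720)  from 1·(9937,559) + (2862,161)
(x₁, y₁) = (12799, 720);  12799² − 316·720² = 1 ✓
k=2:  x_2 = 12799·12799+316·720·720 = 327628801,  y_2 = 12799·720+720·12799 = 18430560

12799 720
327628801 18430560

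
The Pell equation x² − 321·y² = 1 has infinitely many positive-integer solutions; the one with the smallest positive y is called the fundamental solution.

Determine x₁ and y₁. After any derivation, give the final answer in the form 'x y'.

215 12

d=321: √d = [17; 1,10,1,34] (ℓ=4, even), read p_3/q_3
k=0  a_k=17  p_k/q_k = 17/1
…
k=2  a_k=10  p_k/q_k = 197/11
k=3  a_k=1  p_k/q_k = 215/12
→ (215, 12).  Check: 215²=46225, 321·12²=46224, difference 1.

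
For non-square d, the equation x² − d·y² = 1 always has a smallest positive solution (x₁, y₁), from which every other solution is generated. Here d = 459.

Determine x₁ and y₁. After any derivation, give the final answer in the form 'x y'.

[21; 2,2,1,4,21,4,1,2,2,42] for √459; ℓ=10 ⇒ convergent index 9
step 0: (21, 1)  from 21·(1,0) + (0,1)
step 1: (43, 2)  from 2·(21,1) + (1,0)
step 2: (107, 5)  from 2·(43,2) + (21,1)
step 3: (150, 7)  from 1·(107,5) + (43,2)
step 4: (707, 33)  from 4·(150,7) + (107,5)
…
step 6: (60695, 2833)  from 4·(14997,700) + (707,33)
step 7: (75692, 3533)  from 1·(60695,2833) + (14997,700)
step 8: (212079, 9899)  from 2·(75692,3533) + (60695,2833)
step 9: (499850, 23331)  from 2·(212079,9899) + (75692,3533)
(x₁, y₁) = (499850, 23331);  499850² − 459·23331² = 1 ✓

499850 23331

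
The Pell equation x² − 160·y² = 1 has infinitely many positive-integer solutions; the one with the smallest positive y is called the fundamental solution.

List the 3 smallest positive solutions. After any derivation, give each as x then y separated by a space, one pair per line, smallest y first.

[12; 1,1,1,5,1,1,1,24] for √160; ℓ=8 ⇒ convergent index 7
i=0: a=12 ⇒ p=12, q=1
i=1: a=1 ⇒ p=13, q=1
i=2: a=1 ⇒ p=25, q=2
i=3: a=1 ⇒ p=38, q=3
…
i=6: a=1 ⇒ p=468, q=37
i=7: a=1 ⇒ p=721, q=57
→ (721, 57).  Check: 721²=519841, 160·57²=519840, difference 1.
(721+57√160)^2 = 1039681 + 82194√160
(721+57√160)^3 = 1499219281 + 118523691√160

721 57
1039681 82194
1499219281 118523691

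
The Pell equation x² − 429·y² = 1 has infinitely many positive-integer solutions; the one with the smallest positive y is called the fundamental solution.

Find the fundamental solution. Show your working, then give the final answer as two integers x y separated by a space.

1524095 73584

d=429: √d = [20; 1,2,2,9,1,12,1,9,2,2,1,40] (ℓ=12, even), read p_11/q_11
a_0=20:  p_0=20·1+0=20,  q_0=20·0+1=1
…
a_2=2:  p_2=2·21+20=62,  q_2=2·1+1=3
…
a_5=1:  p_5=1·1367+145=1512,  q_5=1·66+7=73
a_6=12:  p_6=12·1512+1367=19511,  q_6=12·73+66=942
a_7=1:  p_7=1·19511+1512=21023,  q_7=1·942+73=1015
a_8=9:  p_8=9·21023+19511=208718,  q_8=9·1015+942=10077
a_9=2:  p_9=2·208718+21023=438459,  q_9=2·10077+1015=21169
a_10=2:  p_10=2·438459+208718=1085636,  q_10=2·21169+10077=52415
a_11=1:  p_11=1·1085636+438459=1524095,  q_11=1·52415+21169=73584
(x₁, y₁) = (1524095, 73584);  1524095² − 429·73584² = 1 ✓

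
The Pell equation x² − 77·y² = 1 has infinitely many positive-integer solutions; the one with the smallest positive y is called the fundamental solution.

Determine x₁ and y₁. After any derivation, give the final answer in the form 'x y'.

351 40

[8; 1,3,2,3,1,16] for √77; ℓ=6 ⇒ convergent index 5
k=0  a_k=8  p_k/q_k = 8/1
k=1  a_k=1  p_k/q_k = 9/1
…
k=3  a_k=2  p_k/q_k = 79/9
k=4  a_k=3  p_k/q_k = 272/31
k=5  a_k=1  p_k/q_k = 351/40
fundamental: x₁=351, y₁=40  (since 123201 − 77·1600 = 1)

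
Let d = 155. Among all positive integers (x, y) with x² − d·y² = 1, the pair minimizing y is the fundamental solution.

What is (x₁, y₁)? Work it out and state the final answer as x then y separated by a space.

√155 = [12; 2,4,2,24, …], period ℓ=4 (even) → k=3
a_0=12:  p_0=12·1+0=12,  q_0=12·0+1=1
a_1=2:  p_1=2·12+1=25,  q_1=2·1+0=2
a_2=4:  p_2=4·25+12=112,  q_2=4·2+1=9
a_3=2:  p_3=2·112+25=249,  q_3=2·9+2=20
(x₁, y₁) = (249, 20);  249² − 155·20² = 1 ✓

249 20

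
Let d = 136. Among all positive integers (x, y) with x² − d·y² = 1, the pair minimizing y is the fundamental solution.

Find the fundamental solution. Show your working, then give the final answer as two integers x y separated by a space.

√136 → a₀=11, period (1,1,1,22); ℓ=4 even so k=3
step 0: (11, 1)  from 11·(1,0) + (0,1)
step 1: (12, 1)  from 1·(11,1) + (1,0)
step 2: (23, 2)  from 1·(12,1) + (11,1)
step 3: (35, 3)  from 1·(23,2) + (12,1)
fundamental: x₁=35, y₁=3  (since 1225 − 136·9 = 1)

35 3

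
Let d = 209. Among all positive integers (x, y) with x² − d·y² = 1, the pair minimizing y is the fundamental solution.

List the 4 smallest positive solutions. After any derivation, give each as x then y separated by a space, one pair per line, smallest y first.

46551 3220
4333991201 299788440
403503248748951 27910903337660
37566959460690844801 2598560922243032880

√209 → a₀=14, period (2,5,3,2,3,5,2,28); ℓ=8 even so k=7
k=0  a_k=14  p_k/q_k = 14/1
…
k=2  a_k=5  p_k/q_k = 159/11
k=3  a_k=3  p_k/q_k = 506/35
k=4  a_k=2  p_k/q_k = 1171/81
k=5  a_k=3  p_k/q_k = 4019/278
k=6  a_k=5  p_k/q_k = 21266/1471
k=7  a_k=2  p_k/q_k = 46551/3220
→ (46551, 3220).  Check: 46551²=2166995601, 209·3220²=2166995600, difference 1.
n=2: (46551,3220)∘(46551,3220) = (46551·46551+209·3220·3220, 46551·3220+3220·46551) = (4333991201,299788440)
n=3: (4333991201,299788440)∘(46551,3220) = (46551·4333991201+209·3220·299788440, 46551·299788440+3220·4333991201) = (403503248748951,27910903337660)
n=4: (403503248748951,27910903337660)∘(46551,3220) = (46551·403503248748951+209·3220·27910903337660, 46551·27910903337660+3220·403503248748951) = (37566959460690844801,2598560922243032880)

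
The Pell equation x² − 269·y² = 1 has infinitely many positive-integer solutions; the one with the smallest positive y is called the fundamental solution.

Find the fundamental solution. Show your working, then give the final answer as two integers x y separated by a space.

13449 820

[16; 2,2,32] for √269; ℓ=3 ⇒ convergent index 5
step 0: (16, 1)  from 16·(1,0) + (0,1)
…
step 2: (82, 5)  from 2·(33,2) + (16,1)
…
step 4: (5396, 329)  from 2·(2657,162) + (82,5)
step 5: (13449, 820)  from 2·(5396,329) + (2657,162)
→ (13449, 820).  Check: 13449²=180875601, 269·820²=180875600, difference 1.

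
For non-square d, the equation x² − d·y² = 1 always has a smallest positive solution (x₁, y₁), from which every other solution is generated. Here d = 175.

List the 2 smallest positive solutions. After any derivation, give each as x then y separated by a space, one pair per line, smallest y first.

d=175: √d = [13; 4,2,1,2,4,26] (ℓ=6, even), read p_5/q_5
a_0=13:  p_0=13·1+0=13,  q_0=13·0+1=1
a_1=4:  p_1=4·13+1=53,  q_1=4·1+0=4
…
a_4=2:  p_4=2·172+119=463,  q_4=2·13+9=35
a_5=4:  p_5=4·463+172=2024,  q_5=4·35+13=153
fundamental: x₁=2024, y₁=153  (since 4096576 − 175·23409 = 1)
n=2: (2024,153)∘(2024,153) = (2024·2024+175·153·153, 2024·153+153·2024) = (8193151,619344)

2024 153
8193151 619344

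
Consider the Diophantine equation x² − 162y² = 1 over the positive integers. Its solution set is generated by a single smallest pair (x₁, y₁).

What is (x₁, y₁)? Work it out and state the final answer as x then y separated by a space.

19601 1540

d=162: √d = [12; 1,2,1,2,12,2,1,2,1,24] (ℓ=10, even), read p_9/q_9
a_0=12:  p_0=12·1+0=12,  q_0=12·0+1=1
a_1=1:  p_1=1·12+1=13,  q_1=1·1+0=1
a_2=2:  p_2=2·13+12=38,  q_2=2·1+1=3
a_3=1:  p_3=1·38+13=51,  q_3=1·3+1=4
a_4=2:  p_4=2·51+38=140,  q_4=2·4+3=11
a_5=12:  p_5=12·140+51=1731,  q_5=12·11+4=136
…
a_7=1:  p_7=1·3602+1731=5333,  q_7=1·283+136=419
a_8=2:  p_8=2·5333+3602=14268,  q_8=2·419+283=1121
a_9=1:  p_9=1·14268+5333=19601,  q_9=1·1121+419=1540
fundamental: x₁=19601, y₁=1540  (since 384199201 − 162·2371600 = 1)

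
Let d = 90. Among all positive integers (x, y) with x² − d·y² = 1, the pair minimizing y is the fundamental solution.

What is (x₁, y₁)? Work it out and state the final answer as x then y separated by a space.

d=90: √d = [9; 2,18] (ℓ=2, even), read p_1/q_1
k=0  a_k=9  p_k/q_k = 9/1
k=1  a_k=2  p_k/q_k = 19/2
fundamental: x₁=19, y₁=2  (since 361 − 90·4 = 1)

19 2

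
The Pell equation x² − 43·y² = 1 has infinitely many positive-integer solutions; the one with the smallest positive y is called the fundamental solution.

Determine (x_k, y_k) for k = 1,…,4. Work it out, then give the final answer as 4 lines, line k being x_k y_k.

3482 531
24248647 3697884
168867574226 25752063645
1175993762661217 179337367525896

√43 → a₀=6, period (1,1,3,1,5,1,3,1,1,12); ℓ=10 even so k=9
k=0  a_k=6  p_k/q_k = 6/1
…
k=2  a_k=1  p_k/q_k = 13/2
…
k=4  a_k=1  p_k/q_k = 59/9
k=5  a_k=5  p_k/q_k = 341/52
…
k=8  a_k=1  p_k/q_k = 1941/296
k=9  a_k=1  p_k/q_k = 3482/531
→ (3482, 531).  Check: 3482²=12124324, 43·531²=12124323, difference 1.
n=2: (3482,531)∘(3482,531) = (3482·3482+43·531·531, 3482·531+531·3482) = (24248647,3697884)
n=3: (24248647,3697884)∘(3482,531) = (3482·24248647+43·531·3697884, 3482·3697884+531·24248647) = (168867574226,25752063645)
n=4: (168867574226,25752063645)∘(3482,531) = (3482·168867574226+43·531·25752063645, 3482·25752063645+531·168867574226) = (1175993762661217,179337367525896)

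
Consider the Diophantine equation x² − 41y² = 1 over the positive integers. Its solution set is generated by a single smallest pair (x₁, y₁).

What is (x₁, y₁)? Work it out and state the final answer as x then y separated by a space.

2049 320

√41 = [6; 2,2,12, …], period ℓ=3 (odd) → k=5
k=0  a_k=6  p_k/q_k = 6/1
…
k=2  a_k=2  p_k/q_k = 32/5
…
k=4  a_k=2  p_k/q_k = 826/129
k=5  a_k=2  p_k/q_k = 2049/320
fundamental: x₁=2049, y₁=320  (since 4198401 − 41·102400 = 1)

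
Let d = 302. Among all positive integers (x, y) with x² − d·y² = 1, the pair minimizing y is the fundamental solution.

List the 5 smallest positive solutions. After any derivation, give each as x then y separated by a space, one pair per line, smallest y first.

4276623 246092
36579008568257 2104885414632
312869258720405635599 18003602753159249380
2676047735673238042056036097 153989243234046232237072848
22888894590955867721004902116885263 1317107878734614996094061229615228

[17; 2,1,1,1,4,…,1,2,34] for √302; ℓ=16 ⇒ convergent index 15
k=0  a_k=17  p_k/q_k = 17/1
k=1  a_k=2  p_k/q_k = 35/2
k=2  a_k=1  p_k/q_k = 52/3
k=3  a_k=1  p_k/q_k = 87/5
…
k=5  a_k=4  p_k/q_k = 643/37
…
k=8  a_k=16  p_k/q_k = 34513/1986
k=9  a_k=1  p_k/q_k = 36581/2105
k=10  a_k=2  p_k/q_k = 107675/6196
…
k=14  a_k=1  p_k/q_k = 1617193/93059
k=15  a_k=2  p_k/q_k = 4276623/246092
fundamental: x₁=4276623, y₁=246092  (since 18289504284129 − 302·60561272464 = 1)
k=2:  x_2 = 4276623·4276623+302·246092·246092 = 36579008568257,  y_2 = 4276623·246092+246092·4276623 = 2104885414632
k=3:  x_3 = 4276623·36579008568257+302·246092·2104885414632 = 312869258720405635599,  y_3 = 4276623·2104885414632+246092·36579008568257 = 18003602753159249380
k=4:  x_4 = 4276623·312869258720405635599+302·246092·18003602753159249380 = 2676047735673238042056036097,  y_4 = 4276623·18003602753159249380+246092·312869258720405635599 = 153989243234046232237072848
k=5:  x_5 = 4276623·2676047735673238042056036097+302·246092·153989243234046232237072848 = 22888894590955867721004902116885263,  y_5 = 4276623·153989243234046232237072848+246092·2676047735673238042056036097 = 1317107878734614996094061229615228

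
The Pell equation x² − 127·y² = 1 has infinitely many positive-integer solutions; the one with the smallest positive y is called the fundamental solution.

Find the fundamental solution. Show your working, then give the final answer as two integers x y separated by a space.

4730624 419775

d=127: √d = [11; 3,1,2,2,7,11,7,2,2,1,3,22] (ℓ=12, even), read p_11/q_11
a_0=11:  p_0=11·1+0=11,  q_0=11·0+1=1
…
a_2=1:  p_2=1·34+11=45,  q_2=1·3+1=4
…
a_4=2:  p_4=2·124+45=293,  q_4=2·11+4=26
a_5=7:  p_5=7·293+124=2175,  q_5=7·26+11=193
a_6=11:  p_6=11·2175+293=24218,  q_6=11·193+26=2149
…
a_10=1:  p_10=1·906941+367620=1274561,  q_10=1·80478+32621=113099
a_11=3:  p_11=3·1274561+906941=4730624,  q_11=3·113099+80478=419775
(x₁, y₁) = (4730624, 419775);  4730624² − 127·419775² = 1 ✓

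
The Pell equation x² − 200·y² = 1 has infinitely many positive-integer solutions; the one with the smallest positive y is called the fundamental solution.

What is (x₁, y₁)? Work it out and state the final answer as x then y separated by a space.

99 7

√200 → a₀=14, period (7,28); ℓ=2 even so k=1
k=0  a_k=14  p_k/q_k = 14/1
k=1  a_k=7  p_k/q_k = 99/7
→ (99, 7).  Check: 99²=9801, 200·7²=9800, difference 1.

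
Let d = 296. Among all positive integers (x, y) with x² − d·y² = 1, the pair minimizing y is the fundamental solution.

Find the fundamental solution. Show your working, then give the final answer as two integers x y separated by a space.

3699 215

√296 = [17; 4,1,7,1,4,34, …], period ℓ=6 (even) → k=5
a_0=17:  p_0=17·1+0=17,  q_0=17·0+1=1
…
a_3=7:  p_3=7·86+69=671,  q_3=7·5+4=39
a_4=1:  p_4=1·671+86=757,  q_4=1·39+5=44
a_5=4:  p_5=4·757+671=3699,  q_5=4·44+39=215
→ (3699, 215).  Check: 3699²=13682601, 296·215²=13682600, difference 1.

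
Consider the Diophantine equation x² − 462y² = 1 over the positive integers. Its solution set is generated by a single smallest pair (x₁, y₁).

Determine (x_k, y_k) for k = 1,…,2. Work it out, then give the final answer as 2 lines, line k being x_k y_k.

d=462: √d = [21; 2,42] (ℓ=2, even), read p_1/q_1
i=0: a=21 ⇒ p=21, q=1
i=1: a=2 ⇒ p=43, q=2
→ (43, 2).  Check: 43²=1849, 462·2²=1848, difference 1.
(43+2√462)^2 = 3697 + 172√462

43 2
3697 172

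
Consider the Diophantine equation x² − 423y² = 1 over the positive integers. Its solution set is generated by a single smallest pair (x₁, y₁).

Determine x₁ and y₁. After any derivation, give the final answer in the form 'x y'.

4607 224

d=423: √d = [20; 1,1,3,4,3,1,1,40] (ℓ=8, even), read p_7/q_7
k=0  a_k=20  p_k/q_k = 20/1
…
k=2  a_k=1  p_k/q_k = 41/2
…
k=4  a_k=4  p_k/q_k = 617/30
…
k=6  a_k=1  p_k/q_k = 2612/127
k=7  a_k=1  p_k/q_k = 4607/224
fundamental: x₁=4607, y₁=224  (since 21224449 − 423·50176 = 1)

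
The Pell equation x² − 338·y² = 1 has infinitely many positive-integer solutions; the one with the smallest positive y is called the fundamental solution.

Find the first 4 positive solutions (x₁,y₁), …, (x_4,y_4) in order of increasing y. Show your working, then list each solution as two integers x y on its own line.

114243 6214
26102926097 1419812004
5964153172084899 324407165539730
1362725501650887306817 74122495624090936776

[18; 2,1,1,2,36] for √338; ℓ=5 ⇒ convergent index 9
k=0  a_k=18  p_k/q_k = 18/1
k=1  a_k=2  p_k/q_k = 37/2
k=2  a_k=1  p_k/q_k = 55/3
k=3  a_k=1  p_k/q_k = 92/5
k=4  a_k=2  p_k/q_k = 239/13
k=5  a_k=36  p_k/q_k = 8696/473
…
k=7  a_k=1  p_k/q_k = 26327/1432
k=8  a_k=1  p_k/q_k = 43958/2391
k=9  a_k=2  p_k/q_k = 114243/6214
→ (114243, 6214).  Check: 114243²=13051463049, 338·6214²=13051463048, difference 1.
(x_2, y_2) = (114243·114243 + 338·6214·6214, 114243·6214 + 6214·114243) = (26102926097, 1419812004)
(x_3, y_3) = (114243·26102926097 + 338·6214·1419812004, 114243·1419812004 + 6214·26102926097) = (5964153172084899, 324407165539730)
(x_4, y_4) = (114243·5964153172084899 + 338·6214·324407165539730, 114243·324407165539730 + 6214·5964153172084899) = (1362725501650887306817, 74122495624090936776)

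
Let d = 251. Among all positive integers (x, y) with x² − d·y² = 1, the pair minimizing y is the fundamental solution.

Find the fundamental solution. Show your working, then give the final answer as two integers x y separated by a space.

[15; 1,5,2,1,2,…,5,1,30] for √251; ℓ=14 ⇒ convergent index 13
k=0  a_k=15  p_k/q_k = 15/1
k=1  a_k=1  p_k/q_k = 16/1
k=2  a_k=5  p_k/q_k = 95/6
k=3  a_k=2  p_k/q_k = 206/13
…
k=5  a_k=2  p_k/q_k = 808/51
k=6  a_k=2  p_k/q_k = 1917/121
k=7  a_k=15  p_k/q_k = 29563/1866
k=8  a_k=2  p_k/q_k = 61043/3853
k=9  a_k=2  p_k/q_k = 151649/9572
k=10  a_k=1  p_k/q_k = 212692/13425
k=11  a_k=2  p_k/q_k = 577033/36422
k=12  a_k=5  p_k/q_k = 3097857/195535
k=13  a_k=1  p_k/q_k = 3674890/231957
fundamental: x₁=3674890, y₁=231957  (since 13504816512100 − 251·53804049849 = 1)

3674890 231957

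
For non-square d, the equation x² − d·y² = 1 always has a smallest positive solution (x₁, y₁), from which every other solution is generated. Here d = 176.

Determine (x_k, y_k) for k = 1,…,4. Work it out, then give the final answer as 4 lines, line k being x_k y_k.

d=176: √d = [13; 3,1,3,26] (ℓ=4, even), read p_3/q_3
k=0  a_k=13  p_k/q_k = 13/1
k=1  a_k=3  p_k/q_k = 40/3
k=2  a_k=1  p_k/q_k = 53/4
k=3  a_k=3  p_k/q_k = 199/15
(x₁, y₁) = (199, 15);  199² − 176·15² = 1 ✓
k=2:  x_2 = 199·199+176·15·15 = 79201,  y_2 = 199·15+15·199 = 5970
k=3:  x_3 = 199·79201+176·15·5970 = 31521799,  y_3 = 199·5970+15·79201 = 2376045
k=4:  x_4 = 199·31521799+176·15·2376045 = 12545596801,  y_4 = 199·2376045+15·31521799 = 945659940

199 15
79201 5970
31521799 2376045
12545596801 945659940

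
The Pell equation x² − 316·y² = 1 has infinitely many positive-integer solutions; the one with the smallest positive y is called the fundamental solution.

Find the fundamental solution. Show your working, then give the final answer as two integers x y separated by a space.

12799 720

√316 → a₀=17, period (1,3,2,8,2,3,1,34); ℓ=8 even so k=7
a_0=17:  p_0=17·1+0=17,  q_0=17·0+1=1
a_1=1:  p_1=1·17+1=18,  q_1=1·1+0=1
a_2=3:  p_2=3·18+17=71,  q_2=3·1+1=4
…
a_4=8:  p_4=8·160+71=1351,  q_4=8·9+4=76
…
a_6=3:  p_6=3·2862+1351=9937,  q_6=3·161+76=559
a_7=1:  p_7=1·9937+2862=12799,  q_7=1·559+161=720
→ (12799, 720).  Check: 12799²=163814401, 316·720²=163814400, difference 1.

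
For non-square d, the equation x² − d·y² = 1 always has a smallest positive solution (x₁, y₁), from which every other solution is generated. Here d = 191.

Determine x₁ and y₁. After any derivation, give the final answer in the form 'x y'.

8994000 650783

d=191: √d = [13; 1,4,1,1,3,…,4,1,26] (ℓ=16, even), read p_15/q_15
k=0  a_k=13  p_k/q_k = 13/1
…
k=3  a_k=1  p_k/q_k = 83/6
…
k=6  a_k=2  p_k/q_k = 1230/89
k=7  a_k=2  p_k/q_k = 2999/217
k=8  a_k=13  p_k/q_k = 40217/2910
k=9  a_k=2  p_k/q_k = 83433/6037
…
k=12  a_k=1  p_k/q_k = 911765/65973
…
k=14  a_k=4  p_k/q_k = 7377553/533821
k=15  a_k=1  p_k/q_k = 8994000/650783
(x₁, y₁) = (8994000, 650783);  8994000² − 191·650783² = 1 ✓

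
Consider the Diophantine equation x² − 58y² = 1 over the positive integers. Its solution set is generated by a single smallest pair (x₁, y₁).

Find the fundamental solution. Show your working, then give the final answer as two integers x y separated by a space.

d=58: √d = [7; 1,1,1,1,1,1,14] (ℓ=7, odd), read p_13/q_13
k=0  a_k=7  p_k/q_k = 7/1
k=1  a_k=1  p_k/q_k = 8/1
k=2  a_k=1  p_k/q_k = 15/2
…
k=4  a_k=1  p_k/q_k = 38/5
k=5  a_k=1  p_k/q_k = 61/8
k=6  a_k=1  p_k/q_k = 99/13
k=7  a_k=14  p_k/q_k = 1447/190
k=8  a_k=1  p_k/q_k = 1546/203
…
k=10  a_k=1  p_k/q_k = 4539/596
…
k=12  a_k=1  p_k/q_k = 12071/1585
k=13  a_k=1  p_k/q_k = 19603/2574
fundamental: x₁=19603, y₁=2574  (since 384277609 − 58·6625476 = 1)

19603 2574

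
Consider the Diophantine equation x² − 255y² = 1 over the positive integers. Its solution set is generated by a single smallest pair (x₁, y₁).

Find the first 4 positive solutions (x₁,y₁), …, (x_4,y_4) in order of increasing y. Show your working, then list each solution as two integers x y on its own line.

16 1
511 32
16336 1023
522241 32704

√255 = [15; 1,30, …], period ℓ=2 (even) → k=1
a_0=15:  p_0=15·1+0=15,  q_0=15·0+1=1
a_1=1:  p_1=1·15+1=16,  q_1=1·1+0=1
→ (16, 1).  Check: 16²=256, 255·1²=255, difference 1.
n=2: (16,1)∘(16,1) = (16·16+255·1·1, 16·1+1·16) = (511,32)
n=3: (511,32)∘(16,1) = (16·511+255·1·32, 16·32+1·511) = (16336,1023)
n=4: (16336,1023)∘(16,1) = (16·16336+255·1·1023, 16·1023+1·16336) = (522241,32704)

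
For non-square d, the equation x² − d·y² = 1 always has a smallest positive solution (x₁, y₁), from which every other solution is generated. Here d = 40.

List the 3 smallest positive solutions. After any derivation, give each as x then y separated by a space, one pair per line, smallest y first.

√40 → a₀=6, period (3,12); ℓ=2 even so k=1
i=0: a=6 ⇒ p=6, q=1
i=1: a=3 ⇒ p=19, q=3
→ (19, 3).  Check: 19²=361, 40·3²=360, difference 1.
(19+3√40)^2 = 721 + 114√40
(19+3√40)^3 = 27379 + 4329√40

19 3
721 114
27379 4329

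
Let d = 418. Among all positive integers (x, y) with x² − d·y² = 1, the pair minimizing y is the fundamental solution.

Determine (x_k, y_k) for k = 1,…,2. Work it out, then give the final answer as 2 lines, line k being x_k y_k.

33857 1656
2292592897 112134384

d=418: √d = [20; 2,4,20,4,2,40] (ℓ=6, even), read p_5/q_5
step 0: (20, 1)  from 20·(1,0) + (0,1)
step 1: (41, 2)  from 2·(20,1) + (1,0)
step 2: (184, 9)  from 4·(41,2) + (20,1)
…
step 4: (15068, 737)  from 4·(3721,182) + (184,9)
step 5: (33857, 1656)  from 2·(15068,737) + (3721,182)
fundamental: x₁=33857, y₁=1656  (since 1146296449 − 418·2742336 = 1)
k=2:  x_2 = 33857·33857+418·1656·1656 = 2292592897,  y_2 = 33857·1656+1656·33857 = 112134384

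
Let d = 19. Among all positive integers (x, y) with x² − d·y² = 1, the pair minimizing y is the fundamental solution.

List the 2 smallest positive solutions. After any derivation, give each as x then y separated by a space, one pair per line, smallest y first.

√19 = [4; 2,1,3,1,2,8, …], period ℓ=6 (even) → k=5
step 0: (4, 1)  from 4·(1,0) + (0,1)
step 1: (9, 2)  from 2·(4,1) + (1,0)
…
step 4: (61, 14)  from 1·(48,11) + (13,3)
step 5: (170, 39)  from 2·(61,14) + (48,11)
(x₁, y₁) = (170, 39);  170² − 19·39² = 1 ✓
k=2:  x_2 = 170·170+19·39·39 = 57799,  y_2 = 170·39+39·170 = 13260

170 39
57799 13260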